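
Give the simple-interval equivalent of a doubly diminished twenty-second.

dd8

Subtracting seven from the interval number removes an octave: 22 − 14 = 8.
Quality carries through unchanged, so the simple form is a doubly diminished octave.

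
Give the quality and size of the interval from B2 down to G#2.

Descending from B2 to G#2 is the same interval as ascending G#2 to B2.
G to B spans three letter names (G-A-B): a third.
A major third would be 4 semitones, but G#2 to B2 is 3 — one semitone narrower, making it a minor third.

m3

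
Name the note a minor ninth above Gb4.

The ninth's letter: G up two letter names plus an octave → A.
Moving 13 semitones up from Gb4 (the size of a minor ninth) reaches Abb5.

Abb5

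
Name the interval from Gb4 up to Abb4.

minor second

G to A spans two letter names (G-A): a second.
A major second would be 2 semitones, but Gb4 to Abb4 is 1 — one semitone narrower, making it a minor second.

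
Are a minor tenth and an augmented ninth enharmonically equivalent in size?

Yes

Both span 15 semitones: a minor tenth and an augmented ninth are the same chromatic distance.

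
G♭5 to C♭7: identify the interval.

perfect eleventh

G to C spans four letter names (G-A-B-C), plus an octave, so the interval is some kind of eleventh.
Gb5 to Cb7 is 17 semitones, matching the perfect eleventh exactly, so the quality is perfect.
(Equivalently, a compound perfect fourth: a perfect fourth plus an octave.)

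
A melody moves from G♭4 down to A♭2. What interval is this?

minor fourteenth

Descending from Gb4 to Ab2 is the same interval as ascending Ab2 to Gb4.
A to G spans seven letter names (A-B-C-D-E-F-G), plus an octave — that makes it a fourteenth of some quality.
Ab2 to Gb4 is 22 semitones, a half step short of the major fourteenth (23), so this is minor.
(Equivalently, a compound minor seventh: a minor seventh plus an octave.)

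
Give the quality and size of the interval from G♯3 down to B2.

Descending from G#3 to B2 is the same interval as ascending B2 to G#3.
B to G spans six letter names (B-C-D-E-F-G), so the interval is some kind of sixth.
Counting semitones, B2→G#3 is 9, which is the major sixth.

major sixth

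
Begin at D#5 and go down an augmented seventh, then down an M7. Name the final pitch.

Fb3

Down an augmented seventh from D#5: Eb4 (12 semitones down).
Down a major seventh from Eb4: Fb3 (11 semitones down).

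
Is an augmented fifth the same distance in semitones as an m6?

An augmented fifth = 8 semitones = a minor sixth; enharmonically equal.

Yes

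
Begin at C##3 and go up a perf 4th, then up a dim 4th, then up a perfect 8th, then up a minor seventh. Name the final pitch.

Up a perfect fourth from C##3: F##3 (5 semitones up).
A diminished fourth up from F##3 is B3.
A perfect octave up from B3 is B4.
A minor seventh up from B4 is A5.

A5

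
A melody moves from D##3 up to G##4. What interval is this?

D to G spans four letter names (D-E-F-G), plus an octave, so the interval is some kind of eleventh.
Counting semitones, D##3→G##4 is 17, which is the perfect eleventh.
(Equivalently, a compound perfect fourth: a perfect fourth plus an octave.)

perfect eleventh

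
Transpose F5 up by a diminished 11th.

Bbb6

Counting four letter names plus an octave up from F lands on B.
Moving 16 semitones up from F5 (the size of a diminished eleventh) reaches Bbb6.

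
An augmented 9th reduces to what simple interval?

Take out an octave (7 from the number): 9 − 7 = 2.
That makes an augmented ninth a compound augmented second — an octave plus an augmented second.

augmented 2nd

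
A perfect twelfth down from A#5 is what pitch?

D#4

Counting five letter names plus an octave down from A lands on D.
A perfect twelfth spans 19 semitones, so from A#5 the target pitch is D#4.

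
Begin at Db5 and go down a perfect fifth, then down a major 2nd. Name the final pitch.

Down a perfect fifth from Db5: Gb4 (7 semitones down).
A major second down from Gb4 is Fb4.

Fb4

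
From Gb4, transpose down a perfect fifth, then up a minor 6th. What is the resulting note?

A perfect fifth down from Gb4 is Cb4.
A minor sixth up from Cb4 is Abb4.

Abb4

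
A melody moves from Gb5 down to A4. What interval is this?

diminished seventh

Descending from Gb5 to A4 is the same interval as ascending A4 to Gb5.
A to G spans seven letter names (A-B-C-D-E-F-G), so the interval is some kind of seventh.
A major seventh would be 11 semitones; A4 to Gb5 is 9, two semitones narrower, so the interval is diminished.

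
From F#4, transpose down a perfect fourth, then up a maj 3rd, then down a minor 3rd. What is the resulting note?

A perfect fourth down from F#4 is C#4.
C#4 up a major third → E#4 (4 semitones).
Down a minor third from E#4: C##4 (3 semitones down).

C##4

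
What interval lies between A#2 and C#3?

m3

A to C spans three letter names (A-B-C) — that makes it a third of some quality.
A#2 to C#3 is 3 semitones, a half step short of the major third (4), so this is minor.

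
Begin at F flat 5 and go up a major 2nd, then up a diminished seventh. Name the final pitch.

Fb5 up a major second → Gb5 (2 semitones).
Gb5 up a diminished seventh → Fbb6 (9 semitones).

F double-flat 6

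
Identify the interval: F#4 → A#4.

F to A spans three letter names (F-G-A) — that makes it a third of some quality.
F#4 to A#4 is 4 semitones, matching the major third exactly, so the quality is major.

M3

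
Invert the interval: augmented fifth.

diminished fourth

Interval numbers invert to sum to nine: 5 + 4 = 9, so a fifth inverts to a fourth.
And augmented becomes diminished under inversion, so we get a diminished fourth.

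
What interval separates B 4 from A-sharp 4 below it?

minor 2nd

Descending from B4 to A#4 is the same interval as ascending A#4 to B4.
A to B spans two letter names (A-B): a second.
A major second would be 2 semitones, but A#4 to B4 is 1 — one semitone narrower, making it a minor second.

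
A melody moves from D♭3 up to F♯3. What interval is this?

augmented 3rd

D to F spans three letter names (D-E-F), so the interval is some kind of third.
A major third would be 4 semitones; Db3 to F#3 is 5, one semitone wider, so the interval is augmented.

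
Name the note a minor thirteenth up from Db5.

Counting six letter names plus an octave up from D lands on B.
Moving 20 semitones up from Db5 (the size of a minor thirteenth) reaches Bbb6.

Bbb6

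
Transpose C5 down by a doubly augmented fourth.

Gbb4

Four letter names down from C: G.
A doubly augmented fourth spans 7 semitones, so from C5 the target pitch is Gbb4.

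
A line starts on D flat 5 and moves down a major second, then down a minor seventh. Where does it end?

D flat 4

A major second down from Db5 is Cb5.
Cb5 down a minor seventh → Db4 (10 semitones).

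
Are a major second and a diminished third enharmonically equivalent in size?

A major second = 2 semitones = a diminished third; enharmonically equal.

Yes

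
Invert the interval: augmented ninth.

First reduce the compound augmented ninth to its simple form, an augmented second.
Inverted interval numbers add to nine, so a second pairs with a seventh (2 + 7 = 9).
The quality also flips — augmented becomes diminished — giving a diminished seventh.

diminished seventh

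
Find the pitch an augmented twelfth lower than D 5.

The twelfth's letter: D down five letter names plus an octave → G.
An augmented twelfth spans 20 semitones, so from D5 the target pitch is Gb3.

G-flat 3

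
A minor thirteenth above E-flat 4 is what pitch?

The thirteenth's letter: E up six letter names plus an octave → C.
A minor thirteenth spans 20 semitones, so from Eb4 the target pitch is Cb6.

C-flat 6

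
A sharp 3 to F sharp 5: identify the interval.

A to F spans six letter names (A-B-C-D-E-F), plus an octave, so the interval is some kind of thirteenth.
A#3 to F#5 is 20 semitones, a half step short of the major thirteenth (21), so this is minor.
(Equivalently, a compound minor sixth: a minor sixth plus an octave.)

m13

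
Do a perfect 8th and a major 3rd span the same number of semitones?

A perfect octave is 12 semitones but a major third is 4 semitones — different sizes.

No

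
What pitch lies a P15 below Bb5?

Bb3

The letter stays B (same as the start), shifted two octaves down.
A perfect fifteenth is 24 semitones; 24 semitones down from Bb5 gives Bb3.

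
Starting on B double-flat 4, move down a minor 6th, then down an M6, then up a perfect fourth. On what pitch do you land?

Bbb4 down a minor sixth → Db4 (8 semitones).
Down a major sixth from Db4: Fb3 (9 semitones down).
Fb3 up a perfect fourth → Bbb3 (5 semitones).

B double-flat 3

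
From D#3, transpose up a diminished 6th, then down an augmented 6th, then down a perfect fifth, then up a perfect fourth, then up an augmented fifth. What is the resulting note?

D#3 up a diminished sixth → Bb3 (7 semitones).
Bb3 down an augmented sixth → Dbb3 (10 semitones).
Dbb3 down a perfect fifth → Gbb2 (7 semitones).
Gbb2 up a perfect fourth → Cbb3 (5 semitones).
Cbb3 up an augmented fifth → Gb3 (8 semitones).

Gb3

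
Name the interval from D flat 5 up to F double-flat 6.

d10

D to F spans three letter names (D-E-F), plus an octave — that makes it a tenth of some quality.
A major tenth would be 16 semitones; Db5 to Fbb6 is 14, two semitones narrower, so the interval is diminished.
(Equivalently, a compound diminished third: a diminished third plus an octave.)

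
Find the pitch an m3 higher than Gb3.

The third takes the letter from G up to B.
A minor third spans 3 semitones, so from Gb3 the target pitch is Bbb3.

Bbb3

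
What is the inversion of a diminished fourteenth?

First reduce the compound diminished fourteenth to its simple form, a diminished seventh.
Inverted interval numbers add to nine, so a seventh pairs with a second (7 + 2 = 9).
Quality inverts too: diminished becomes augmented. That makes the inversion an augmented second.

augmented second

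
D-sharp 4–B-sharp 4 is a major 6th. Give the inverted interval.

minor 3rd

Inverted interval numbers add to nine, so a sixth pairs with a third (6 + 3 = 9).
And major becomes minor under inversion, so we get a minor third.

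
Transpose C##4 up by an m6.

A#4

Counting six letter names up from C lands on A.
A minor sixth spans 8 semitones, so from C##4 the target pitch is A#4.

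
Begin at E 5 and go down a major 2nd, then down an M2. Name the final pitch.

A major second down from E5 is D5.
Down a major second from D5: C5 (2 semitones down).

C 5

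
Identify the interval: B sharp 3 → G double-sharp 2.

minor tenth

Descending from B#3 to G##2 is the same interval as ascending G##2 to B#3.
G to B spans three letter names (G-A-B), plus an octave — that makes it a tenth of some quality.
G##2 to B#3 is 15 semitones, a half step short of the major tenth (16), so this is minor.
(Equivalently, a compound minor third: a minor third plus an octave.)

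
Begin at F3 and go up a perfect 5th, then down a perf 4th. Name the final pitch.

A perfect fifth up from F3 is C4.
Down a perfect fourth from C4: G3 (5 semitones down).

G3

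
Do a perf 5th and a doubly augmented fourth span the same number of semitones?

A perfect fifth = 7 semitones = a doubly augmented fourth; enharmonically equal.

Yes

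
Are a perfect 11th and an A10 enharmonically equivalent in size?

Both span 17 semitones: a perfect eleventh and an augmented tenth are the same chromatic distance.

Yes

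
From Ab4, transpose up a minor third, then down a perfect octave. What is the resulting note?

Ab4 up a minor third → Cb5 (3 semitones).
A perfect octave down from Cb5 is Cb4.

Cb4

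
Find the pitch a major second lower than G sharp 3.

F sharp 3

Counting two letter names down from G lands on F.
A major second spans 2 semitones, so from G#3 the target pitch is F#3.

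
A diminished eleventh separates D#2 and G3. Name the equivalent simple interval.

Take out an octave (7 from the number): 11 − 7 = 4.
Quality carries through unchanged, so the simple form is a diminished fourth.

diminished 4th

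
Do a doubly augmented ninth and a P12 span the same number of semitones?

A doubly augmented ninth spans 16 semitones; a perfect twelfth spans 19 semitones. They differ by 3.

No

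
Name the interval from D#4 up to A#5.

P12

D to A spans five letter names (D-E-F-G-A), plus an octave, so the interval is some kind of twelfth.
The perfect twelfth spans 19 semitones, and D#4 to A#5 is exactly 19 semitones — so this is a perfect twelfth.
(Equivalently, a compound perfect fifth: a perfect fifth plus an octave.)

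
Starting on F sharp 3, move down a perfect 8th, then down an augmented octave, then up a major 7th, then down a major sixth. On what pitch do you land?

A perfect octave down from F#3 is F#2.
F#2 down an augmented octave → F1 (13 semitones).
F1 up a major seventh → E2 (11 semitones).
E2 down a major sixth → G1 (9 semitones).

G 1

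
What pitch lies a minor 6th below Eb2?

G1

The sixth takes the letter from E down to G.
A minor sixth spans 8 semitones, so from Eb2 the target pitch is G1.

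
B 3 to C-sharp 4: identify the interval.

B to C spans two letter names (B-C) — that makes it a second of some quality.
B3 to C#4 is 2 semitones, matching the major second exactly, so the quality is major.

M2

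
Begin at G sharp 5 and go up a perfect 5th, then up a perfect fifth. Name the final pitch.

A sharp 6

G#5 up a perfect fifth → D#6 (7 semitones).
D#6 up a perfect fifth → A#6 (7 semitones).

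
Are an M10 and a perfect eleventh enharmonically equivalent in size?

No

A major tenth spans 16 semitones; a perfect eleventh spans 17 semitones. They differ by 1.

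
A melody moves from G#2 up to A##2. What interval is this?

G to A spans two letter names (G-A): a second.
G#2 to A##2 spans 3 semitones — one semitone wider than the major second (2) — giving an augmented second.

augmented second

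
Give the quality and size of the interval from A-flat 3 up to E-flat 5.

perfect twelfth

A to E spans five letter names (A-B-C-D-E), plus an octave — that makes it a twelfth of some quality.
Ab3 to Eb5 is 19 semitones, matching the perfect twelfth exactly, so the quality is perfect.
(Equivalently, a compound perfect fifth: a perfect fifth plus an octave.)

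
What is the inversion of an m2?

major seventh

Inverted interval numbers add to nine, so a second pairs with a seventh (2 + 7 = 9).
The quality also flips — minor becomes major — giving a major seventh.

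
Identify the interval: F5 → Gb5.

minor second

F to G spans two letter names (F-G): a second.
A major second would be 2 semitones, but F5 to Gb5 is 1 — one semitone narrower, making it a minor second.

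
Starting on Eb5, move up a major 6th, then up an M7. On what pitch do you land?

B6

A major sixth up from Eb5 is C6.
A major seventh up from C6 is B6.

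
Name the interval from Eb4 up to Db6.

E to D spans seven letter names (E-F-G-A-B-C-D), plus an octave — that makes it a fourteenth of some quality.
At 22 semitones, Eb4→Db6 falls one short of a major fourteenth: minor.
(Equivalently, a compound minor seventh: a minor seventh plus an octave.)

m14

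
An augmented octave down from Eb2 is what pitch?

Ebb1

The letter stays E (same as the start), shifted an octave down.
An augmented octave spans 13 semitones, so from Eb2 the target pitch is Ebb1.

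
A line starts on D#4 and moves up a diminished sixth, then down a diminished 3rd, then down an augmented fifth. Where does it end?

C4

A diminished sixth up from D#4 is Bb4.
A diminished third down from Bb4 is G#4.
An augmented fifth down from G#4 is C4.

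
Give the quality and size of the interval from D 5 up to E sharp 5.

augmented second

D to E spans two letter names (D-E) — that makes it a second of some quality.
The major second is 2 semitones; here we have 3, one semitone wider: augmented.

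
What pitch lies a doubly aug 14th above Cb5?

B#6

The fourteenth's letter: C up seven letter names plus an octave → B.
A doubly augmented fourteenth spans 25 semitones, so from Cb5 the target pitch is B#6.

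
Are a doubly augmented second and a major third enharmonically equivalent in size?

A doubly augmented second = 4 semitones = a major third; enharmonically equal.

Yes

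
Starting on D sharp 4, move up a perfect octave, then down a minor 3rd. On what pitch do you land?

B sharp 4

D#4 up a perfect octave → D#5 (12 semitones).
D#5 down a minor third → B#4 (3 semitones).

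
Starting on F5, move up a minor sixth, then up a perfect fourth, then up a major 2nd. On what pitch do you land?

F5 up a minor sixth → Db6 (8 semitones).
Db6 up a perfect fourth → Gb6 (5 semitones).
Up a major second from Gb6: Ab6 (2 semitones up).

Ab6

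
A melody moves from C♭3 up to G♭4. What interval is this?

C to G spans five letter names (C-D-E-F-G), plus an octave: a twelfth.
Cb3 to Gb4 is 19 semitones, matching the perfect twelfth exactly, so the quality is perfect.
(Equivalently, a compound perfect fifth: a perfect fifth plus an octave.)

perfect 12th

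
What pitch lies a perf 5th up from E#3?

Counting five letter names up from E lands on B.
Moving 7 semitones up from E#3 (the size of a perfect fifth) reaches B#3.

B#3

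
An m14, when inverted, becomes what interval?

major 2nd

First reduce the compound minor fourteenth to its simple form, a minor seventh.
Interval numbers invert to sum to nine: 7 + 2 = 9, so a seventh inverts to a second.
And minor becomes major under inversion, so we get a major second.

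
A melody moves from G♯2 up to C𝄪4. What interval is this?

G to C spans four letter names (G-A-B-C), plus an octave, so the interval is some kind of eleventh.
The perfect eleventh is 17 semitones; here we have 18, one semitone wider: augmented.
(Equivalently, a compound augmented fourth: an augmented fourth plus an octave.)

augmented 11th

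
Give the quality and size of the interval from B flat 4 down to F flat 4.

Descending from Bb4 to Fb4 is the same interval as ascending Fb4 to Bb4.
F to B spans four letter names (F-G-A-B) — that makes it a fourth of some quality.
Fb4 to Bb4 spans 6 semitones — one semitone wider than the perfect fourth (5) — giving an augmented fourth.

augmented 4th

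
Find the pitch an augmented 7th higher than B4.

A##5

Seven letter names up from B: A.
Moving 12 semitones up from B4 (the size of an augmented seventh) reaches A##5.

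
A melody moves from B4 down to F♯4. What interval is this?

perfect fourth

Descending from B4 to F#4 is the same interval as ascending F#4 to B4.
F to B spans four letter names (F-G-A-B), so the interval is some kind of fourth.
The perfect fourth spans 5 semitones, and F#4 to B4 is exactly 5 semitones — so this is a perfect fourth.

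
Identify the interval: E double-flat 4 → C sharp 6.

E to C spans six letter names (E-F-G-A-B-C), plus an octave, so the interval is some kind of thirteenth.
A major thirteenth would be 21 semitones; Ebb4 to C#6 is 23, two semitones wider, so the interval is doubly augmented.
(Equivalently, a compound doubly augmented sixth: a doubly augmented sixth plus an octave.)

doubly augmented thirteenth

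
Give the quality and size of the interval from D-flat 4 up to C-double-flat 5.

diminished 7th

D to C spans seven letter names (D-E-F-G-A-B-C): a seventh.
Db4 to Cbb5 spans 9 semitones — two semitones narrower than the major seventh (11) — giving a diminished seventh.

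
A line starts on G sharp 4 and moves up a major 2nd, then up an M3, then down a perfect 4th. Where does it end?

Up a major second from G#4: A#4 (2 semitones up).
Up a major third from A#4: C##5 (4 semitones up).
C##5 down a perfect fourth → G##4 (5 semitones).

G double-sharp 4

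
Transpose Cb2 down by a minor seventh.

Db1

Seven letter names down from C: D.
A minor seventh spans 10 semitones, so from Cb2 the target pitch is Db1.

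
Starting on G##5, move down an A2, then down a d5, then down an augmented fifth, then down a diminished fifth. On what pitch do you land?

G##5 down an augmented second → F#5 (3 semitones).
A diminished fifth down from F#5 is B#4.
An augmented fifth down from B#4 is E4.
E4 down a diminished fifth → A#3 (6 semitones).

A#3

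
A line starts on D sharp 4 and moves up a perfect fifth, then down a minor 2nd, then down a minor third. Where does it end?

E double-sharp 4

A perfect fifth up from D#4 is A#4.
A minor second down from A#4 is G##4.
G##4 down a minor third → E##4 (3 semitones).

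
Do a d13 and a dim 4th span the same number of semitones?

A diminished thirteenth spans 19 semitones; a diminished fourth spans 4 semitones. They differ by 15.

No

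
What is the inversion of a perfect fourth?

Interval numbers invert to sum to nine: 4 + 5 = 9, so a fourth inverts to a fifth.
The quality also flips — perfect stays perfect — giving a perfect fifth.

perfect 5th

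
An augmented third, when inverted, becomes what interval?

diminished 6th

The rule of nine gives the new number: 9 − 3 = 6, so a third becomes a sixth.
And augmented becomes diminished under inversion, so we get a diminished sixth.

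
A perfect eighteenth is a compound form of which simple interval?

perfect 4th

Each octave removed subtracts seven from the number: 18 − 14 = 4.
So a perfect eighteenth is 2 octaves plus a perfect fourth. The quality is unchanged.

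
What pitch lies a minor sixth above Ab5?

Six letter names up from A: F.
Moving 8 semitones up from Ab5 (the size of a minor sixth) reaches Fb6.

Fb6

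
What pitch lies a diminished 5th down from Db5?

Counting five letter names down from D lands on G.
A diminished fifth spans 6 semitones, so from Db5 the target pitch is G4.

G4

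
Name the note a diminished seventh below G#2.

A##1

Seven letter names down from G: A.
A diminished seventh is 9 semitones; 9 semitones down from G#2 gives A##1.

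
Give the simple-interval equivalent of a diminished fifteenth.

Take out an octave (7 from the number): 15 − 7 = 8.
Quality carries through unchanged, so the simple form is a diminished octave.

diminished 8th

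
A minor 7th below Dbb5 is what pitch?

Ebb4

The seventh takes the letter from D down to E.
Moving 10 semitones down from Dbb5 (the size of a minor seventh) reaches Ebb4.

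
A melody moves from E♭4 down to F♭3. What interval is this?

Descending from Eb4 to Fb3 is the same interval as ascending Fb3 to Eb4.
F to E spans seven letter names (F-G-A-B-C-D-E), so the interval is some kind of seventh.
Fb3 to Eb4 is 11 semitones, matching the major seventh exactly, so the quality is major.

major seventh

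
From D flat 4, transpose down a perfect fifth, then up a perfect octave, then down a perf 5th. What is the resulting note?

C flat 4

A perfect fifth down from Db4 is Gb3.
A perfect octave up from Gb3 is Gb4.
Down a perfect fifth from Gb4: Cb4 (7 semitones down).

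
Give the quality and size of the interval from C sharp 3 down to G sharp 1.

perfect eleventh

Descending from C#3 to G#1 is the same interval as ascending G#1 to C#3.
G to C spans four letter names (G-A-B-C), plus an octave: an eleventh.
G#1 to C#3 is 17 semitones, matching the perfect eleventh exactly, so the quality is perfect.
(Equivalently, a compound perfect fourth: a perfect fourth plus an octave.)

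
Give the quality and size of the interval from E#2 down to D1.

Descending from E#2 to D1 is the same interval as ascending D1 to E#2.
D to E spans two letter names (D-E), plus an octave — that makes it a ninth of some quality.
A major ninth would be 14 semitones; D1 to E#2 is 15, one semitone wider, so the interval is augmented.
(Equivalently, a compound augmented second: an augmented second plus an octave.)

A9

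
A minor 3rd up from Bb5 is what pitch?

Three letter names up from B: D.
A minor third spans 3 semitones, so from Bb5 the target pitch is Db6.

Db6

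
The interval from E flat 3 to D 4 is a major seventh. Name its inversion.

The rule of nine gives the new number: 9 − 7 = 2, so a seventh becomes a second.
The quality also flips — major becomes minor — giving a minor second.

minor 2nd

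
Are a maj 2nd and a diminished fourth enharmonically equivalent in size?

No

2 semitones (major second) vs 4 semitones (diminished fourth): not equal.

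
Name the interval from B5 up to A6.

B to A spans seven letter names (B-C-D-E-F-G-A) — that makes it a seventh of some quality.
B5 to A6 is 10 semitones, a half step short of the major seventh (11), so this is minor.

minor seventh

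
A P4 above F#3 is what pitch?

The fourth takes the letter from F up to B.
Moving 5 semitones up from F#3 (the size of a perfect fourth) reaches B3.

B3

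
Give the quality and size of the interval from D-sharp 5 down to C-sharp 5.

Descending from D#5 to C#5 is the same interval as ascending C#5 to D#5.
C to D spans two letter names (C-D): a second.
The major second spans 2 semitones, and C#5 to D#5 is exactly 2 semitones — so this is a major second.

major second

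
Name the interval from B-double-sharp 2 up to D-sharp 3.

B to D spans three letter names (B-C-D): a third.
The major third is 4 semitones; here we have 2, two semitones narrower: diminished.

diminished third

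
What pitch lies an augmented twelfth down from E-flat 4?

A-double-flat 2

Counting five letter names plus an octave down from E lands on A.
Moving 20 semitones down from Eb4 (the size of an augmented twelfth) reaches Abb2.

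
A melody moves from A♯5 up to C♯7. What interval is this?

m10

A to C spans three letter names (A-B-C), plus an octave: a tenth.
At 15 semitones, A#5→C#7 falls one short of a major tenth: minor.
(Equivalently, a compound minor third: a minor third plus an octave.)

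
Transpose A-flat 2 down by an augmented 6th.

Six letter names down from A: C.
An augmented sixth spans 10 semitones, so from Ab2 the target pitch is Cbb2.

C-double-flat 2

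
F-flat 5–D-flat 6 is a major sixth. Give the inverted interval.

Inverted interval numbers add to nine, so a sixth pairs with a third (6 + 3 = 9).
And major becomes minor under inversion, so we get a minor third.

minor 3rd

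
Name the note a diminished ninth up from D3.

The ninth's letter: D up two letter names plus an octave → E.
Moving 12 semitones up from D3 (the size of a diminished ninth) reaches Ebb4.

Ebb4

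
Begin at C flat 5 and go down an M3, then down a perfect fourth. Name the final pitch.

Cb5 down a major third → Abb4 (4 semitones).
Down a perfect fourth from Abb4: Ebb4 (5 semitones down).

E double-flat 4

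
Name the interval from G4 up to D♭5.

d5

G to D spans five letter names (G-A-B-C-D) — that makes it a fifth of some quality.
The perfect fifth is 7 semitones; here we have 6, one semitone narrower: diminished.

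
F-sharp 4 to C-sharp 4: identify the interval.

Descending from F#4 to C#4 is the same interval as ascending C#4 to F#4.
C to F spans four letter names (C-D-E-F): a fourth.
The perfect fourth spans 5 semitones, and C#4 to F#4 is exactly 5 semitones — so this is a perfect fourth.

perfect fourth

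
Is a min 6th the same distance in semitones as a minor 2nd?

No

A minor sixth is 8 semitones but a minor second is 1 semitone — different sizes.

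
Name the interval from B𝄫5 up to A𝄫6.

B to A spans seven letter names (B-C-D-E-F-G-A): a seventh.
At 10 semitones, Bbb5→Abb6 falls one short of a major seventh: minor.

minor seventh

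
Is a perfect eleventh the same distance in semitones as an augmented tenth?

Yes

Both span 17 semitones: a perfect eleventh and an augmented tenth are the same chromatic distance.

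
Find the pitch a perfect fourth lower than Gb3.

Db3

The fourth takes the letter from G down to D.
Moving 5 semitones down from Gb3 (the size of a perfect fourth) reaches Db3.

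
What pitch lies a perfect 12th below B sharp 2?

Five letters down from B (plus an octave) reaches E.
A perfect twelfth is 19 semitones; 19 semitones down from B#2 gives E#1.

E sharp 1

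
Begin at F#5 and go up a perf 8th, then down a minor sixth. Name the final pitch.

A#5

F#5 up a perfect octave → F#6 (12 semitones).
F#6 down a minor sixth → A#5 (8 semitones).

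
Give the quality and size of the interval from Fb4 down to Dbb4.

Descending from Fb4 to Dbb4 is the same interval as ascending Dbb4 to Fb4.
D to F spans three letter names (D-E-F): a third.
Counting semitones, Dbb4→Fb4 is 4, which is the major third.

M3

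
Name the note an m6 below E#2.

G##1

Counting six letter names down from E lands on G.
A minor sixth spans 8 semitones, so from E#2 the target pitch is G##1.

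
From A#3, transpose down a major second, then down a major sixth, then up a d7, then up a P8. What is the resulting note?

A#3 down a major second → G#3 (2 semitones).
Down a major sixth from G#3: B2 (9 semitones down).
Up a diminished seventh from B2: Ab3 (9 semitones up).
Ab3 up a perfect octave → Ab4 (12 semitones).

Ab4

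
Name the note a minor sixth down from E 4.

Counting six letter names down from E lands on G.
Moving 8 semitones down from E4 (the size of a minor sixth) reaches G#3.

G-sharp 3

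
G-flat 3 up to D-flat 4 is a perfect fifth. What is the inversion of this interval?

perfect fourth

Interval numbers invert to sum to nine: 5 + 4 = 9, so a fifth inverts to a fourth.
And perfect stays perfect under inversion, so we get a perfect fourth.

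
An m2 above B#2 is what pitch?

C#3

Counting two letter names up from B lands on C.
A minor second spans 1 semitone, so from B#2 the target pitch is C#3.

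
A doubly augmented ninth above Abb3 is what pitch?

Counting two letter names plus an octave up from A lands on B.
A doubly augmented ninth spans 16 semitones, so from Abb3 the target pitch is B4.

B4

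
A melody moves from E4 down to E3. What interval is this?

perfect octave

Descending from E4 to E3 is the same interval as ascending E3 to E4.
E to E is the same letter name, plus an octave: an octave.
The perfect octave spans 12 semitones, and E3 to E4 is exactly 12 semitones — so this is a perfect octave.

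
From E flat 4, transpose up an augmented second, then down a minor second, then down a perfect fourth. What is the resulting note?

An augmented second up from Eb4 is F#4.
Down a minor second from F#4: E#4 (1 semitone down).
E#4 down a perfect fourth → B#3 (5 semitones).

B sharp 3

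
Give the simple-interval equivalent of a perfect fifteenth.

Take out an octave (7 from the number): 15 − 7 = 8.
That makes a perfect fifteenth a compound perfect octave — an octave plus a perfect octave.

perfect 8th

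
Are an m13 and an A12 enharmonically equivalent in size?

Yes

A minor thirteenth = 20 semitones = an augmented twelfth; enharmonically equal.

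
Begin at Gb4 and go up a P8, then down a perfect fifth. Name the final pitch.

Cb5

A perfect octave up from Gb4 is Gb5.
A perfect fifth down from Gb5 is Cb5.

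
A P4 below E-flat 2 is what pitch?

B-flat 1

Counting four letter names down from E lands on B.
A perfect fourth is 5 semitones; 5 semitones down from Eb2 gives Bb1.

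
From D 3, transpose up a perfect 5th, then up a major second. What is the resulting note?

B 3

D3 up a perfect fifth → A3 (7 semitones).
A major second up from A3 is B3.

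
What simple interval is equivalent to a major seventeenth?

major 3rd

Each octave removed subtracts seven from the number: 17 − 14 = 3.
So a major seventeenth is 2 octaves plus a major third. The quality is unchanged.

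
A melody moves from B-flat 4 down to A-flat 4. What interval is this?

major second

Descending from Bb4 to Ab4 is the same interval as ascending Ab4 to Bb4.
A to B spans two letter names (A-B) — that makes it a second of some quality.
Counting semitones, Ab4→Bb4 is 2, which is the major second.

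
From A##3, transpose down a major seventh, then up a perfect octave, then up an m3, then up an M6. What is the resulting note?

A major seventh down from A##3 is B#2.
A perfect octave up from B#2 is B#3.
A minor third up from B#3 is D#4.
D#4 up a major sixth → B#4 (9 semitones).

B#4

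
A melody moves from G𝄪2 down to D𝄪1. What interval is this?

perfect 11th

Descending from G##2 to D##1 is the same interval as ascending D##1 to G##2.
D to G spans four letter names (D-E-F-G), plus an octave: an eleventh.
D##1 to G##2 is 17 semitones, matching the perfect eleventh exactly, so the quality is perfect.
(Equivalently, a compound perfect fourth: a perfect fourth plus an octave.)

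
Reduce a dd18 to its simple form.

Take out 2 octaves (14 from the number): 18 − 14 = 4.
So a doubly diminished eighteenth is 2 octaves plus a doubly diminished fourth. The quality is unchanged.

dd4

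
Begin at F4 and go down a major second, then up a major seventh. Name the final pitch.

A major second down from F4 is Eb4.
Up a major seventh from Eb4: D5 (11 semitones up).

D5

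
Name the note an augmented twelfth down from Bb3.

Counting five letter names plus an octave down from B lands on E.
Moving 20 semitones down from Bb3 (the size of an augmented twelfth) reaches Ebb2.

Ebb2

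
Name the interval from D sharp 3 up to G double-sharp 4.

D to G spans four letter names (D-E-F-G), plus an octave — that makes it an eleventh of some quality.
The perfect eleventh is 17 semitones; here we have 18, one semitone wider: augmented.
(Equivalently, a compound augmented fourth: an augmented fourth plus an octave.)

augmented eleventh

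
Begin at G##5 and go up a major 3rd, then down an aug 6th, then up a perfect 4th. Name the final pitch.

Up a major third from G##5: B##5 (4 semitones up).
B##5 down an augmented sixth → D#5 (10 semitones).
Up a perfect fourth from D#5: G#5 (5 semitones up).

G#5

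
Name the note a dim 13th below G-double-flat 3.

B-flat 1

The thirteenth's letter: G down six letter names plus an octave → B.
A diminished thirteenth is 19 semitones; 19 semitones down from Gbb3 gives Bb1.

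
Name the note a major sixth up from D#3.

Counting six letter names up from D lands on B.
Moving 9 semitones up from D#3 (the size of a major sixth) reaches B#3.

B#3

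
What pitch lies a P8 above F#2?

For an octave the letter name doesn't change: still F, an octave up.
Moving 12 semitones up from F#2 (the size of a perfect octave) reaches F#3.

F#3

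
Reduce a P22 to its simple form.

P8

Each octave removed subtracts seven from the number: 22 − 14 = 8.
That makes a perfect twenty-second a compound perfect octave — 2 octaves plus a perfect octave.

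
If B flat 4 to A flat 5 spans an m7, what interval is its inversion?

major second

The rule of nine gives the new number: 9 − 7 = 2, so a seventh becomes a second.
The quality also flips — minor becomes major — giving a major second.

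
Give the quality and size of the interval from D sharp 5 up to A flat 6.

doubly diminished twelfth

D to A spans five letter names (D-E-F-G-A), plus an octave: a twelfth.
D#5 to Ab6 spans 17 semitones — two semitones narrower than the perfect twelfth (19) — giving a doubly diminished twelfth.
(Equivalently, a compound doubly diminished fifth: a doubly diminished fifth plus an octave.)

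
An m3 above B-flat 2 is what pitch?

D-flat 3

Counting three letter names up from B lands on D.
A minor third spans 3 semitones, so from Bb2 the target pitch is Db3.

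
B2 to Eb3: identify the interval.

diminished 4th

B to E spans four letter names (B-C-D-E), so the interval is some kind of fourth.
The perfect fourth is 5 semitones; here we have 4, one semitone narrower: diminished.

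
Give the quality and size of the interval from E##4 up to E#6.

diminished fifteenth

E to E is the same letter name, plus 2 octaves — that makes it a fifteenth of some quality.
E##4 to E#6 spans 23 semitones — one semitone narrower than the perfect fifteenth (24) — giving a diminished fifteenth.
(Equivalently, a compound diminished octave: a diminished octave plus an octave.)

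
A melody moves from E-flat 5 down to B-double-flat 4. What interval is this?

Descending from Eb5 to Bbb4 is the same interval as ascending Bbb4 to Eb5.
B to E spans four letter names (B-C-D-E) — that makes it a fourth of some quality.
Bbb4 to Eb5 spans 6 semitones — one semitone wider than the perfect fourth (5) — giving an augmented fourth.

augmented 4th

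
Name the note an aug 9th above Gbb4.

Two letters up from G (plus an octave) reaches A.
An augmented ninth spans 15 semitones, so from Gbb4 the target pitch is Ab5.

Ab5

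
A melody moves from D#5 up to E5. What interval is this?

minor 2nd

D to E spans two letter names (D-E) — that makes it a second of some quality.
At 1 semitone, D#5→E5 falls one short of a major second: minor.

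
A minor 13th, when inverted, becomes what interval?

First reduce the compound minor thirteenth to its simple form, a minor sixth.
The rule of nine gives the new number: 9 − 6 = 3, so a sixth becomes a third.
Quality inverts too: minor becomes major. That makes the inversion a major third.

M3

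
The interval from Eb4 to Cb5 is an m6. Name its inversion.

The rule of nine gives the new number: 9 − 6 = 3, so a sixth becomes a third.
The quality also flips — minor becomes major — giving a major third.

major 3rd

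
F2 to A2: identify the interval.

M3

F to A spans three letter names (F-G-A), so the interval is some kind of third.
F2 to A2 is 4 semitones, matching the major third exactly, so the quality is major.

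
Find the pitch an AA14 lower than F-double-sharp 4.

The fourteenth's letter: F down seven letter names plus an octave → G.
A doubly augmented fourteenth is 25 semitones; 25 semitones down from F##4 gives Gb2.

G-flat 2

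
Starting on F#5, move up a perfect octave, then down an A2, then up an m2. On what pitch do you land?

Fb6

A perfect octave up from F#5 is F#6.
F#6 down an augmented second → Eb6 (3 semitones).
Eb6 up a minor second → Fb6 (1 semitone).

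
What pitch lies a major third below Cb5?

Abb4

Counting three letter names down from C lands on A.
Moving 4 semitones down from Cb5 (the size of a major third) reaches Abb4.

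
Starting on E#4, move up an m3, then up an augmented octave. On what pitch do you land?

A minor third up from E#4 is G#4.
An augmented octave up from G#4 is G##5.

G##5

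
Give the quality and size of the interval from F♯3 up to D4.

F to D spans six letter names (F-G-A-B-C-D): a sixth.
A major sixth would be 9 semitones, but F#3 to D4 is 8 — one semitone narrower, making it a minor sixth.

m6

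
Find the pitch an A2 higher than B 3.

C-double-sharp 4

The second takes the letter from B up to C.
An augmented second is 3 semitones; 3 semitones up from B3 gives C##4.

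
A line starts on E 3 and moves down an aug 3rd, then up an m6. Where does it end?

A double-flat 3

An augmented third down from E3 is Cb3.
Cb3 up a minor sixth → Abb3 (8 semitones).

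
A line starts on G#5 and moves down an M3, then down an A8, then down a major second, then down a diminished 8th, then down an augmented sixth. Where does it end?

Down a major third from G#5: E5 (4 semitones down).
E5 down an augmented octave → Eb4 (13 semitones).
Eb4 down a major second → Db4 (2 semitones).
A diminished octave down from Db4 is D3.
An augmented sixth down from D3 is Fb2.

Fb2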